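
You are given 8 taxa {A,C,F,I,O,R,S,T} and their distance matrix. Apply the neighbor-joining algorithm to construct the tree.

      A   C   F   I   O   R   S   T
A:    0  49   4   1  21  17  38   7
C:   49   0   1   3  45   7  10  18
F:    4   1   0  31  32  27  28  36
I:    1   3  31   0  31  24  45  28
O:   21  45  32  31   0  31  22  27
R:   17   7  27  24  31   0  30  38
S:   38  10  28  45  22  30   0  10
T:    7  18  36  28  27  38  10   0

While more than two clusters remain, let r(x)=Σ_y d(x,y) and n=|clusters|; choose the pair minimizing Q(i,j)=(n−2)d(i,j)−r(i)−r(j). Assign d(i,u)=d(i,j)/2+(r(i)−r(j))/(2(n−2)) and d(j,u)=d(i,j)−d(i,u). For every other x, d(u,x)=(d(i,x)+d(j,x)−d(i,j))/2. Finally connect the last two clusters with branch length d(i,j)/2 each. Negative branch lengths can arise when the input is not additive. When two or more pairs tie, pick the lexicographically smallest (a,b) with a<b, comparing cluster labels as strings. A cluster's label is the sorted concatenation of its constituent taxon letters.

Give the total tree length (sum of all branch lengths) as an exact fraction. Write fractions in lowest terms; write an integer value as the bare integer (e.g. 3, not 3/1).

iteration 1: select A,I (d=1, Q=-294); attach at lengths (-5/3, 8/3); label the merged cluster AI
  updated: d(AI,C)=51/2, d(AI,F)=17, d(AI,O)=51/2, d(AI,R)=20, d(AI,S)=41, d(AI,T)=17
iteration 2: select C,F (d=1, Q=-485/2); attach at lengths (-59/20, 79/20); label the merged cluster CF
  updated: d(AI,CF)=83/4, d(CF,O)=38, d(CF,R)=33/2, d(CF,S)=37/2, d(CF,T)=53/2
iteration 3: select S,T (d=10, Q=-200); attach at lengths (43/8, 37/8); label the merged cluster ST
  updated: d(AI,ST)=24, d(CF,ST)=35/2, d(O,ST)=39/2, d(R,ST)=29
iteration 4: select O,ST (d=39/2, Q=-291/2); attach at lengths (55/4, 23/4); label the merged cluster OST
  updated: d(AI,OST)=15, d(CF,OST)=18, d(OST,R)=81/4
iteration 5: select AI,OST (d=15, Q=-79); attach at lengths (65/8, 55/8); label the merged cluster AIOST
  updated: d(AIOST,CF)=95/8, d(AIOST,R)=101/8
iteration 6: select AIOST,CF (d=95/8, Q=-41); attach at lengths (4, 63/8); label the merged cluster ACFIOST
  updated: d(ACFIOST,R)=69/8
iteration 7: select ACFIOST,R (d=69/8); attach at lengths (69/16, 69/16); label the merged cluster ACFIORST
final tree: ((((A:-5/3,I:8/3):65/8,(O:55/4,(S:43/8,T:37/8):23/4):55/8):4,(C:-59/20,F:79/20):63/8):69/16,R:69/16)
total length: 67

67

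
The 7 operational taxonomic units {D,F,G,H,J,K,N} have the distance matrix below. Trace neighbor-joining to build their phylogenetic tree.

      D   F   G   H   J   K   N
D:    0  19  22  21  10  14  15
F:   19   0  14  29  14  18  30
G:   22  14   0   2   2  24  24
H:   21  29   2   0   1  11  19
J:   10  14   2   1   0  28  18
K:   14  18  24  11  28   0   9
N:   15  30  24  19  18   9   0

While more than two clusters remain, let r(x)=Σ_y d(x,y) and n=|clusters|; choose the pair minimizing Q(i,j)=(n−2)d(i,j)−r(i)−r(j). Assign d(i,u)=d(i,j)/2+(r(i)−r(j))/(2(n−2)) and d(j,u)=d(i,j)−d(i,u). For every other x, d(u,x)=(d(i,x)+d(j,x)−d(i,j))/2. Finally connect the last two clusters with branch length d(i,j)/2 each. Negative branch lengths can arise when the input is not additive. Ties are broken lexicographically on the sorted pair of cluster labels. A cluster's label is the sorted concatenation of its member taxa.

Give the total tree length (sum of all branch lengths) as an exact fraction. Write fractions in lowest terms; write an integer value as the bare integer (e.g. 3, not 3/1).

1. join K+N (d=9, Q=-174) ⇒ KN; edges |K|=17/5, |N|=28/5
  updated: d(D,KN)=10, d(F,KN)=39/2, d(G,KN)=39/2, d(H,KN)=21/2, d(J,KN)=37/2
2. join D+KN (d=10, Q=-120) ⇒ DKN; edges |D|=11/2, |KN|=9/2
  updated: d(DKN,F)=57/4, d(DKN,G)=63/4, d(DKN,H)=43/4, d(DKN,J)=37/4
3. join DKN+F (d=57/4, Q=-157/2) ⇒ DFKN; edges |DKN|=43/12, |F|=32/3
  updated: d(DFKN,G)=31/4, d(DFKN,H)=51/4, d(DFKN,J)=9/2
4. join DFKN+J (d=9/2, Q=-47/2) ⇒ DFJKN; edges |DFKN|=53/8, |J|=-17/8
  updated: d(DFJKN,G)=21/8, d(DFJKN,H)=37/8
5. join DFJKN+G (d=21/8, Q=-37/4) ⇒ DFGJKN; edges |DFJKN|=21/8, |G|=0
  updated: d(DFGJKN,H)=2
6. join DFGJKN+H (d=2) ⇒ DFGHJKN; edges |DFGJKN|=1, |H|=1
final tree: (((((D:11/2,(K:17/5,N:28/5):9/2):43/12,F:32/3):53/8,J:-17/8):21/8,G:0):1,H:1)
total length: 339/8

339/8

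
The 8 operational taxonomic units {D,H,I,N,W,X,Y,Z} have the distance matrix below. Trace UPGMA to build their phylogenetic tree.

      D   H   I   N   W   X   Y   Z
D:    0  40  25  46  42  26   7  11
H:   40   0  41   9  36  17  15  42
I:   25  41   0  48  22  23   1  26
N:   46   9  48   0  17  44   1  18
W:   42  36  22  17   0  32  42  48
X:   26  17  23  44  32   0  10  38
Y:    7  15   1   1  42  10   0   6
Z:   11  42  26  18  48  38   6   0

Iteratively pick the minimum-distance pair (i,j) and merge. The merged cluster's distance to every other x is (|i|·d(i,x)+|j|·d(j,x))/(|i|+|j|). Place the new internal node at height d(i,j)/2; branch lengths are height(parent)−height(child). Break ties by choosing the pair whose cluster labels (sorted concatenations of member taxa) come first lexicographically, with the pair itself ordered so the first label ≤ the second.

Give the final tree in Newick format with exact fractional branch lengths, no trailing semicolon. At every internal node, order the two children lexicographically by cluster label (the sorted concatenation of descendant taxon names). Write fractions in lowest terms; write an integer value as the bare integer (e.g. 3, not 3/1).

1. join I+Y (d=1) ⇒ IY; edges |I|=1/2, |Y|=1/2
  updated: d(D,IY)=16, d(H,IY)=28, d(IY,N)=49/2, d(IY,W)=32, d(IY,X)=33/2, d(IY,Z)=16
2. join H+N (d=9) ⇒ HN; edges |H|=9/2, |N|=9/2
  updated: d(D,HN)=43, d(HN,IY)=105/4, d(HN,W)=53/2, d(HN,X)=61/2, d(HN,Z)=30
3. join D+Z (d=11) ⇒ DZ; edges |D|=11/2, |Z|=11/2
  updated: d(DZ,HN)=73/2, d(DZ,IY)=16, d(DZ,W)=45, d(DZ,X)=32
4. join DZ+IY (d=16) ⇒ DIYZ; edges |DZ|=5/2, |IY|=15/2
  updated: d(DIYZ,HN)=251/8, d(DIYZ,W)=77/2, d(DIYZ,X)=97/4
5. join DIYZ+X (d=97/4) ⇒ DIXYZ; edges |DIYZ|=33/8, |X|=97/8
  updated: d(DIXYZ,HN)=156/5, d(DIXYZ,W)=186/5
6. join HN+W (d=53/2) ⇒ HNW; edges |HN|=35/4, |W|=53/4
  updated: d(DIXYZ,HNW)=166/5
7. join DIXYZ+HNW (d=166/5) ⇒ DHINWXYZ; edges |DIXYZ|=179/40, |HNW|=67/20
final tree: ((((D:11/2,Z:11/2):5/2,(I:1/2,Y:1/2):15/2):33/8,X:97/8):179/40,((H:9/2,N:9/2):35/4,W:53/4):67/20)
total length: 3083/40

((((D:11/2,Z:11/2):5/2,(I:1/2,Y:1/2):15/2):33/8,X:97/8):179/40,((H:9/2,N:9/2):35/4,W:53/4):67/20)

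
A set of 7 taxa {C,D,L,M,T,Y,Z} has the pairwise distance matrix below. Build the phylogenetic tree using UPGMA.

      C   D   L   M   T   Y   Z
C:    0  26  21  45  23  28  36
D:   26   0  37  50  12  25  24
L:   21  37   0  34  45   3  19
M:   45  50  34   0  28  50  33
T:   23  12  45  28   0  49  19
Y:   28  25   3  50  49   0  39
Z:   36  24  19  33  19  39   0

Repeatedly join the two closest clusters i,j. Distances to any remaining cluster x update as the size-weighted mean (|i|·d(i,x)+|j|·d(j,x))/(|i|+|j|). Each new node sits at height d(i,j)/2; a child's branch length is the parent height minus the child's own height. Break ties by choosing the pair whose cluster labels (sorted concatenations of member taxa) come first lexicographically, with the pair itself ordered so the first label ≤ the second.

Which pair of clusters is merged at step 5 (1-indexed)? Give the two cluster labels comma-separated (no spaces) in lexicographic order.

1. join L+Y (d=3) ⇒ LY; edges |L|=3/2, |Y|=3/2
  updated: d(C,LY)=49/2, d(D,LY)=31, d(LY,M)=42, d(LY,T)=47, d(LY,Z)=29
2. join D+T (d=12) ⇒ DT; edges |D|=6, |T|=6
  updated: d(C,DT)=49/2, d(DT,LY)=39, d(DT,M)=39, d(DT,Z)=43/2
3. join DT+Z (d=43/2) ⇒ DTZ; edges |DT|=19/4, |Z|=43/4
  updated: d(C,DTZ)=85/3, d(DTZ,LY)=107/3, d(DTZ,M)=37
4. join C+LY (d=49/2) ⇒ CLY; edges |C|=49/4, |LY|=43/4
  updated: d(CLY,DTZ)=299/9, d(CLY,M)=43
5. join CLY+DTZ (d=299/9) ⇒ CDLTYZ; edges |CLY|=157/36, |DTZ|=211/36
  updated: d(CDLTYZ,M)=40
6. join CDLTYZ+M (d=40) ⇒ CDLMTYZ; edges |CDLTYZ|=61/18, |M|=20
final tree: (((C:49/4,(L:3/2,Y:3/2):43/4):157/36,((D:6,T:6):19/4,Z:43/4):211/36):61/18,M:20)
total length: 784/9

CLY,DTZ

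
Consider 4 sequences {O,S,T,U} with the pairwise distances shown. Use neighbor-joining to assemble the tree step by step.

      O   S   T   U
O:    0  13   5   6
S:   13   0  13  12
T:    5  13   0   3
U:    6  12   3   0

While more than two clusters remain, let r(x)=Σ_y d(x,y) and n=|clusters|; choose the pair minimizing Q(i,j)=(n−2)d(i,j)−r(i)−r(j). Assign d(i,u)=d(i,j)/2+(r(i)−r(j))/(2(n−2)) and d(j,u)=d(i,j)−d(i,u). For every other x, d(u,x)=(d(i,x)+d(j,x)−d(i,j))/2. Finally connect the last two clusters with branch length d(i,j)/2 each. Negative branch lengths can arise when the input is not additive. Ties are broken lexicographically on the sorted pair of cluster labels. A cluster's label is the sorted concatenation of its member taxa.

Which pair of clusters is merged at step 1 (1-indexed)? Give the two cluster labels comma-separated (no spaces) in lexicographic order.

iteration 1: select O,S (d=13, Q=-36); attach at lengths (3, 10); label the merged cluster OS
  updated: d(OS,T)=5/2, d(OS,U)=5/2
iteration 2: select OS,T (d=5/2, Q=-8); attach at lengths (1, 3/2); label the merged cluster OST
  updated: d(OST,U)=3/2
iteration 3: select OST,U (d=3/2); attach at lengths (3/4, 3/4); label the merged cluster OSTU
final tree: (((O:3,S:10):1,T:3/2):3/4,U:3/4)
total length: 17

O,S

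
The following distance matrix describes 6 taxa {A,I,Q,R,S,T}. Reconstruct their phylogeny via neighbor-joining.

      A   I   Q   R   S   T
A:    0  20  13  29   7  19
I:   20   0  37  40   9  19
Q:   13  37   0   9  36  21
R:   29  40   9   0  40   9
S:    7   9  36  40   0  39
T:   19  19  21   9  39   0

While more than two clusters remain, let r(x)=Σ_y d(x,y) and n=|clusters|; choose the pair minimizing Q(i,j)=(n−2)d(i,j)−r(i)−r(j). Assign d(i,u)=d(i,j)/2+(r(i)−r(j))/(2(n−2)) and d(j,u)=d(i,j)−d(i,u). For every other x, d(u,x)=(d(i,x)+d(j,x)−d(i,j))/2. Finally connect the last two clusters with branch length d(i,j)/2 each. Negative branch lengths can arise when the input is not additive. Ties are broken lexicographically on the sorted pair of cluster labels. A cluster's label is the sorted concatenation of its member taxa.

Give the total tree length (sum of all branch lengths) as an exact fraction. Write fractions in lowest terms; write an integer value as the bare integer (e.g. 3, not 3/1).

801/16

1. join I+S (d=9, Q=-220) ⇒ IS; edges |I|=15/4, |S|=21/4
  updated: d(A,IS)=9, d(IS,Q)=32, d(IS,R)=71/2, d(IS,T)=49/2
2. join A+IS (d=9, Q=-144) ⇒ AIS; edges |A|=-2/3, |IS|=29/3
  updated: d(AIS,Q)=18, d(AIS,R)=111/4, d(AIS,T)=69/4
3. join AIS+T (d=69/4, Q=-303/4) ⇒ AIST; edges |AIS|=201/16, |T|=75/16
  updated: d(AIST,Q)=87/8, d(AIST,R)=39/4
4. join AIST+Q (d=87/8, Q=-237/8) ⇒ AIQST; edges |AIST|=93/16, |Q|=81/16
  updated: d(AIQST,R)=63/16
5. join AIQST+R (d=63/16) ⇒ AIQRST; edges |AIQST|=63/32, |R|=63/32
final tree: ((((A:-2/3,(I:15/4,S:21/4):29/3):201/16,T:75/16):93/16,Q:81/16):63/32,R:63/32)
total length: 801/16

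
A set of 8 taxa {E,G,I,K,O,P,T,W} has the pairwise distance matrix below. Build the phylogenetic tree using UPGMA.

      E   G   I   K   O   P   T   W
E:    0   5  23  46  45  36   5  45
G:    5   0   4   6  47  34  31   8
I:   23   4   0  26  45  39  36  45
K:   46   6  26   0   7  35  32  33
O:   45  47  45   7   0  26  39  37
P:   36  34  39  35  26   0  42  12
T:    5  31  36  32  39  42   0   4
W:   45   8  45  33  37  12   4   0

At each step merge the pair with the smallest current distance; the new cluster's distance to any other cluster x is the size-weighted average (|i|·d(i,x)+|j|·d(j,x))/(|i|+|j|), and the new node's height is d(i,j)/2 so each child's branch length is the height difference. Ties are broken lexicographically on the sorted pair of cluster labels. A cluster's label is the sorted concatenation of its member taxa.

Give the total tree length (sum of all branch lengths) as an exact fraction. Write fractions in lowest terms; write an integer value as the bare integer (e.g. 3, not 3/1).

step 1: merge (G,I) at d=4; branch lengths G→2, I→2; new cluster GI
  updated: d(E,GI)=14, d(GI,K)=16, d(GI,O)=46, d(GI,P)=73/2, d(GI,T)=67/2, d(GI,W)=53/2
step 2: merge (T,W) at d=4; branch lengths T→2, W→2; new cluster TW
  updated: d(E,TW)=25, d(GI,TW)=30, d(K,TW)=65/2, d(O,TW)=38, d(P,TW)=27
step 3: merge (K,O) at d=7; branch lengths K→7/2, O→7/2; new cluster KO
  updated: d(E,KO)=91/2, d(GI,KO)=31, d(KO,P)=61/2, d(KO,TW)=141/4
step 4: merge (E,GI) at d=14; branch lengths E→7, GI→5; new cluster EGI
  updated: d(EGI,KO)=215/6, d(EGI,P)=109/3, d(EGI,TW)=85/3
step 5: merge (P,TW) at d=27; branch lengths P→27/2, TW→23/2; new cluster PTW
  updated: d(EGI,PTW)=31, d(KO,PTW)=101/3
step 6: merge (EGI,PTW) at d=31; branch lengths EGI→17/2, PTW→2; new cluster EGIPTW
  updated: d(EGIPTW,KO)=139/4
step 7: merge (EGIPTW,KO) at d=139/4; branch lengths EGIPTW→15/8, KO→111/8; new cluster EGIKOPTW
final tree: (((E:7,(G:2,I:2):5):17/2,(P:27/2,(T:2,W:2):23/2):2):15/8,(K:7/2,O:7/2):111/8)
total length: 313/4

313/4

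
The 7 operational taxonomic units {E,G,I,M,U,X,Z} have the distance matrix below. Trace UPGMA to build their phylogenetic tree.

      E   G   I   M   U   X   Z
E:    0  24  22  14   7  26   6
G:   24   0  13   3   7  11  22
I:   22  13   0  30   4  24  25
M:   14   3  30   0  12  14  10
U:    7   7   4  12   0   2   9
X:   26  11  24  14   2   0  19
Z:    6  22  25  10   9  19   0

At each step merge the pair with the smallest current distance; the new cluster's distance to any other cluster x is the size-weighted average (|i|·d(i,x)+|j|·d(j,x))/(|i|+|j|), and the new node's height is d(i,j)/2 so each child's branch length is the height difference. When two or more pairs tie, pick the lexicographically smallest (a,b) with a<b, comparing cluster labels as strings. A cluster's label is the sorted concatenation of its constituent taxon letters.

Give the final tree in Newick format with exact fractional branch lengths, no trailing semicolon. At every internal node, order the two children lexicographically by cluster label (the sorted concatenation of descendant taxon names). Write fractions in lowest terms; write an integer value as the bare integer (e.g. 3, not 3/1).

1. join U+X (d=2) ⇒ UX; edges |U|=1, |X|=1
  updated: d(E,UX)=33/2, d(G,UX)=9, d(I,UX)=14, d(M,UX)=13, d(UX,Z)=14
2. join G+M (d=3) ⇒ GM; edges |G|=3/2, |M|=3/2
  updated: d(E,GM)=19, d(GM,I)=43/2, d(GM,UX)=11, d(GM,Z)=16
3. join E+Z (d=6) ⇒ EZ; edges |E|=3, |Z|=3
  updated: d(EZ,GM)=35/2, d(EZ,I)=47/2, d(EZ,UX)=61/4
4. join GM+UX (d=11) ⇒ GMUX; edges |GM|=4, |UX|=9/2
  updated: d(EZ,GMUX)=131/8, d(GMUX,I)=71/4
5. join EZ+GMUX (d=131/8) ⇒ EGMUXZ; edges |EZ|=83/16, |GMUX|=43/16
  updated: d(EGMUXZ,I)=59/3
6. join EGMUXZ+I (d=59/3) ⇒ EGIMUXZ; edges |EGMUXZ|=79/48, |I|=59/6
final tree: (((E:3,Z:3):83/16,((G:3/2,M:3/2):4,(U:1,X:1):9/2):43/16):79/48,I:59/6)
total length: 1865/48

(((E:3,Z:3):83/16,((G:3/2,M:3/2):4,(U:1,X:1):9/2):43/16):79/48,I:59/6)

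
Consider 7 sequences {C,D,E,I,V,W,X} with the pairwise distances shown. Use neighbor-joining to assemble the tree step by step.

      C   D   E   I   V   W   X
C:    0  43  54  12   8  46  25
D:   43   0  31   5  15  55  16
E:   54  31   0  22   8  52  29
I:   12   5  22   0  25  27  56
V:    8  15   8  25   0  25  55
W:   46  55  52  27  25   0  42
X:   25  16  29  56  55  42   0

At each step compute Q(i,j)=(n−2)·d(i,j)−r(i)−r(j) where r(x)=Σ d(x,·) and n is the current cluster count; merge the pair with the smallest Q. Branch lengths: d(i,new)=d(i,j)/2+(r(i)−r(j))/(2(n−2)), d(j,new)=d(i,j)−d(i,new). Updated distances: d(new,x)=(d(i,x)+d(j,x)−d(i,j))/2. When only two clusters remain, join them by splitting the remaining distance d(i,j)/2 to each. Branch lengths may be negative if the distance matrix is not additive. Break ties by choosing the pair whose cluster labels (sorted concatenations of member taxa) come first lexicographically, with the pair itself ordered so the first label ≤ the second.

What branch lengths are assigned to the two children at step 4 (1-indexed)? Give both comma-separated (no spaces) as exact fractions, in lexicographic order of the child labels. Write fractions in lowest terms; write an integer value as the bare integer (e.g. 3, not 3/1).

iteration 1: select D,X (d=16, Q=-308); attach at lengths (11/5, 69/5); label the merged cluster DX
  updated: d(C,DX)=26, d(DX,E)=22, d(DX,I)=45/2, d(DX,V)=27, d(DX,W)=81/2
iteration 2: select E,V (d=8, Q=-219); attach at lengths (97/8, -33/8); label the merged cluster EV
  updated: d(C,EV)=27, d(DX,EV)=41/2, d(EV,I)=39/2, d(EV,W)=69/2
iteration 3: select C,I (d=12, Q=-156); attach at lengths (11, 1); label the merged cluster CI
  updated: d(CI,DX)=73/4, d(CI,EV)=69/4, d(CI,W)=61/2
iteration 4: select CI,W (d=61/2, Q=-221/2); attach at lengths (43/8, 201/8); label the merged cluster CIW
  updated: d(CIW,DX)=113/8, d(CIW,EV)=85/8
iteration 5: select CIW,DX (d=113/8, Q=-181/4); attach at lengths (17/8, 12); label the merged cluster CDIWX
  updated: d(CDIWX,EV)=17/2
iteration 6: select CDIWX,EV (d=17/2); attach at lengths (17/4, 17/4); label the merged cluster CDEIVWX
final tree: ((((C:11,I:1):43/8,W:201/8):17/8,(D:11/5,X:69/5):12):17/4,(E:97/8,V:-33/8):17/4)
total length: 713/8

43/8,201/8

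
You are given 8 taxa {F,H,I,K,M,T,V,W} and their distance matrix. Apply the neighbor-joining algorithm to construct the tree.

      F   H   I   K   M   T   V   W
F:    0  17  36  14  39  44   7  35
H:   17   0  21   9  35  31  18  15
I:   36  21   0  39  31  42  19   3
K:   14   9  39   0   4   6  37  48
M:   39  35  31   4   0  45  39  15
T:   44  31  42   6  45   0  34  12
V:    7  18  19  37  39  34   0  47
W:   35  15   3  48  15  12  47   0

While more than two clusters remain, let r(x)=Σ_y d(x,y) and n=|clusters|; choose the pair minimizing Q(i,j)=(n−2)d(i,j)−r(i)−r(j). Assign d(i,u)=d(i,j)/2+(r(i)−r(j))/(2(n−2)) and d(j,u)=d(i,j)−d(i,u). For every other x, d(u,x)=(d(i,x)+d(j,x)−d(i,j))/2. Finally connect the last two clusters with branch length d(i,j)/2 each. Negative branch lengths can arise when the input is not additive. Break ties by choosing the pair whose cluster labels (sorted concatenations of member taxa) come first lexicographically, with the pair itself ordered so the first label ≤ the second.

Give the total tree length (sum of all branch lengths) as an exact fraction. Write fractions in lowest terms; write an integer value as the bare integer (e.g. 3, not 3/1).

2309/32

step 1: merge (F,V) at d=7, Q=-351; branch lengths F→11/4, V→17/4; new cluster FV
  updated: d(FV,H)=14, d(FV,I)=24, d(FV,K)=22, d(FV,M)=71/2, d(FV,T)=71/2, d(FV,W)=75/2
step 2: merge (I,W) at d=3, Q=-551/2; branch lengths I→89/20, W→-29/20; new cluster IW
  updated: d(FV,IW)=117/4, d(H,IW)=33/2, d(IW,K)=42, d(IW,M)=43/2, d(IW,T)=51/2
step 3: merge (K,M) at d=4, Q=-208; branch lengths K→-21/4, M→37/4; new cluster KM
  updated: d(FV,KM)=107/4, d(H,KM)=20, d(IW,KM)=119/4, d(KM,T)=47/2
step 4: merge (FV,H) at d=14, Q=-145; branch lengths FV→11, H→3; new cluster FHV
  updated: d(FHV,IW)=127/8, d(FHV,KM)=131/8, d(FHV,T)=105/4
step 5: merge (FHV,IW) at d=127/8, Q=-783/8; branch lengths FHV→153/32, IW→355/32; new cluster FHIVW
  updated: d(FHIVW,KM)=121/8, d(FHIVW,T)=287/16
step 6: merge (FHIVW,KM) at d=121/8, Q=-905/16; branch lengths FHIVW→153/32, KM→331/32; new cluster FHIKMVW
  updated: d(FHIKMVW,T)=421/32
step 7: merge (FHIKMVW,T) at d=421/32; branch lengths FHIKMVW→421/64, T→421/64; new cluster FHIKMTVW
final tree: (((((F:11/4,V:17/4):11,H:3):153/32,(I:89/20,W:-29/20):355/32):153/32,(K:-21/4,M:37/4):331/32):421/64,T:421/64)
total length: 2309/32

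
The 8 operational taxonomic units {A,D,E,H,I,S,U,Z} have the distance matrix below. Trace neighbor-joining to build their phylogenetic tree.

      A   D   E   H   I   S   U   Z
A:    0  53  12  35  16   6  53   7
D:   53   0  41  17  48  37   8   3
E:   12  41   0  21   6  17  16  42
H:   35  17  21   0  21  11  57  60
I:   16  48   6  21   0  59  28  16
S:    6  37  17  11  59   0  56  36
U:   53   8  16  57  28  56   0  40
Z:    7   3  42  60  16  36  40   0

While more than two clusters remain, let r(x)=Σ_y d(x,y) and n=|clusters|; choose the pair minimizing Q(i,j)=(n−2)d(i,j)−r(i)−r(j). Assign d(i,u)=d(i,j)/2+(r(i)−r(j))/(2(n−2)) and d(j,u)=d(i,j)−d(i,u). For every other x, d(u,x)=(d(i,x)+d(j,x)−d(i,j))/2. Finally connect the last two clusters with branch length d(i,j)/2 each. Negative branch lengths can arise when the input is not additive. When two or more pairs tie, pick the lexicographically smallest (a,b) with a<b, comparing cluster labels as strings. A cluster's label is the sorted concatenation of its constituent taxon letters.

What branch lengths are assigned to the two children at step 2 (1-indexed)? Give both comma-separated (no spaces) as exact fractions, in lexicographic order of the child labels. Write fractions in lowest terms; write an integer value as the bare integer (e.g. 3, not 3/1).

129/20,91/20

iteration 1: select D,U (d=8, Q=-417); attach at lengths (-1/4, 33/4); label the merged cluster DU
  updated: d(A,DU)=49, d(DU,E)=49/2, d(DU,H)=33, d(DU,I)=34, d(DU,S)=85/2, d(DU,Z)=35/2
iteration 2: select H,S (d=11, Q=-595/2); attach at lengths (129/20, 91/20); label the merged cluster HS
  updated: d(A,HS)=15, d(DU,HS)=129/4, d(E,HS)=27/2, d(HS,I)=69/2, d(HS,Z)=85/2
iteration 3: select DU,Z (d=35/2, Q=-849/4); attach at lengths (409/32, 151/32); label the merged cluster DUZ
  updated: d(A,DUZ)=77/4, d(DUZ,E)=49/2, d(DUZ,HS)=229/8, d(DUZ,I)=65/4
iteration 4: select DUZ,I (d=65/4, Q=-901/8); attach at lengths (517/48, 263/48); label the merged cluster DIUZ
  updated: d(A,DIUZ)=19/2, d(DIUZ,E)=57/8, d(DIUZ,HS)=375/16
iteration 5: select A,HS (d=15, Q=-935/16); attach at lengths (233/64, 727/64); label the merged cluster AHS
  updated: d(AHS,DIUZ)=287/32, d(AHS,E)=21/4
iteration 6: select AHS,DIUZ (d=287/32, Q=-683/32); attach at lengths (227/64, 347/64); label the merged cluster ADHISUZ
  updated: d(ADHISUZ,E)=109/64
iteration 7: select ADHISUZ,E (d=109/64); attach at lengths (109/128, 109/128); label the merged cluster ADEHISUZ
final tree: (((A:233/64,(H:129/20,S:91/20):727/64):227/64,(((D:-1/4,U:33/4):409/32,Z:151/32):517/48,I:263/48):347/64):109/128,E:109/128)
total length: 5019/64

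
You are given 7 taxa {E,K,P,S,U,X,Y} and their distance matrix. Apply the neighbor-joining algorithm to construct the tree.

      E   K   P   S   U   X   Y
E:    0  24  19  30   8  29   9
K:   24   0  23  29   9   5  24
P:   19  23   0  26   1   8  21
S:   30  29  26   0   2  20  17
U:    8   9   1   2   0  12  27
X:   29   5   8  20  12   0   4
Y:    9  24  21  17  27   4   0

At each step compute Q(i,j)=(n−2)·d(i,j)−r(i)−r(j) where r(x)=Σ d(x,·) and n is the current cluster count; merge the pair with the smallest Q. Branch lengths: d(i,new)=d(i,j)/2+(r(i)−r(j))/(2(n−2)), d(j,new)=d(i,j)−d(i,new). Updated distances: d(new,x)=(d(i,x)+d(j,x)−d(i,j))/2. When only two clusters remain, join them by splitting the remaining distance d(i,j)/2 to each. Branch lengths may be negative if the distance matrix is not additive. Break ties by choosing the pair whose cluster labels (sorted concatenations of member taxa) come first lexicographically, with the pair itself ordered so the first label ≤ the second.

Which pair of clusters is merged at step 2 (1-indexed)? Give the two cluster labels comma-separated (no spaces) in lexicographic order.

S,U

step 1: merge (E,Y) at d=9, Q=-176; branch lengths E→31/5, Y→14/5; new cluster EY
  updated: d(EY,K)=39/2, d(EY,P)=31/2, d(EY,S)=19, d(EY,U)=13, d(EY,X)=12
step 2: merge (S,U) at d=2, Q=-125; branch lengths S→67/8, U→-51/8; new cluster SU
  updated: d(EY,SU)=15, d(K,SU)=18, d(P,SU)=25/2, d(SU,X)=15
step 3: merge (K,X) at d=5, Q=-181/2; branch lengths K→27/4, X→-7/4; new cluster KX
  updated: d(EY,KX)=53/4, d(KX,P)=13, d(KX,SU)=14
step 4: merge (EY,KX) at d=53/4, Q=-115/2; branch lengths EY→15/2, KX→23/4; new cluster EKXY
  updated: d(EKXY,P)=61/8, d(EKXY,SU)=63/8
step 5: merge (EKXY,P) at d=61/8, Q=-28; branch lengths EKXY→3/2, P→49/8; new cluster EKPXY
  updated: d(EKPXY,SU)=51/8
step 6: merge (EKPXY,SU) at d=51/8; branch lengths EKPXY→51/16, SU→51/16; new cluster EKPSUXY
final tree: ((((E:31/5,Y:14/5):15/2,(K:27/4,X:-7/4):23/4):3/2,P:49/8):51/16,(S:67/8,U:-51/8):51/16)
total length: 173/4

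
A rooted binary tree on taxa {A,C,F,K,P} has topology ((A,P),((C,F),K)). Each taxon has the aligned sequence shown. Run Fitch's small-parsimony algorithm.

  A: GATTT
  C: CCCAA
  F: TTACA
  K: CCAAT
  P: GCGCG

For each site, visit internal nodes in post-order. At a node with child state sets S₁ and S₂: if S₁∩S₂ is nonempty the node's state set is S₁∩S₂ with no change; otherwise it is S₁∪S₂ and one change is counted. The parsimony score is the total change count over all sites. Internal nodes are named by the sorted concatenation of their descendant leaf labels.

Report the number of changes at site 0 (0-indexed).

2

site 0, node AP: A={G} ∩ P={G} → {G} (+0)
site 0, node CF: C={C} ∪ F={T} → {C,T} (+1)
site 0, node CFK: CF={C,T} ∩ K={C} → {C} (+0)
site 0, node ACFKP: AP={G} ∪ CFK={C} → {C,G} (+1)
site 1, node AP: A={A} ∪ P={C} → {A,C} (+1)
site 1, node CF: C={C} ∪ F={T} → {C,T} (+1)
site 1, node CFK: CF={C,T} ∩ K={C} → {C} (+0)
site 1, node ACFKP: AP={A,C} ∩ CFK={C} → {C} (+0)
site 2, node AP: A={T} ∪ P={G} → {G,T} (+1)
site 2, node CF: C={C} ∪ F={A} → {A,C} (+1)
site 2, node CFK: CF={A,C} ∩ K={A} → {A} (+0)
site 2, node ACFKP: AP={G,T} ∪ CFK={A} → {A,G,T} (+1)
site 3, node AP: A={T} ∪ P={C} → {C,T} (+1)
site 3, node CF: C={A} ∪ F={C} → {A,C} (+1)
site 3, node CFK: CF={A,C} ∩ K={A} → {A} (+0)
site 3, node ACFKP: AP={C,T} ∪ CFK={A} → {A,C,T} (+1)
site 4, node AP: A={T} ∪ P={G} → {G,T} (+1)
site 4, node CF: C={A} ∩ F={A} → {A} (+0)
site 4, node CFK: CF={A} ∪ K={T} → {A,T} (+1)
site 4, node ACFKP: AP={G,T} ∩ CFK={A,T} → {T} (+0)
per-site changes: [2, 2, 3, 3, 2]; total = 12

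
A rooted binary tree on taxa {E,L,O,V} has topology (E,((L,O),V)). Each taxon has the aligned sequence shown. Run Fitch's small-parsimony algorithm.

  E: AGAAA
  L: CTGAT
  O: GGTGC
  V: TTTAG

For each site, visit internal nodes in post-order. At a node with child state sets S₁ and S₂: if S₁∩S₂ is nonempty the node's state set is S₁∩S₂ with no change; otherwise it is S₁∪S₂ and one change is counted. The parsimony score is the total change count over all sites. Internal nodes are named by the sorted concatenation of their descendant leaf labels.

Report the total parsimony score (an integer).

site 0, node LO: L={C} ∪ O={G} → {C,G} (+1)
site 0, node LOV: LO={C,G} ∪ V={T} → {C,G,T} (+1)
site 0, node ELOV: E={A} ∪ LOV={C,G,T} → {A,C,G,T} (+1)
site 1, node LO: L={T} ∪ O={G} → {G,T} (+1)
site 1, node LOV: LO={G,T} ∩ V={T} → {T} (+0)
site 1, node ELOV: E={G} ∪ LOV={T} → {G,T} (+1)
site 2, node LO: L={G} ∪ O={T} → {G,T} (+1)
site 2, node LOV: LO={G,T} ∩ V={T} → {T} (+0)
site 2, node ELOV: E={A} ∪ LOV={T} → {A,T} (+1)
site 3, node LO: L={A} ∪ O={G} → {A,G} (+1)
site 3, node LOV: LO={A,G} ∩ V={A} → {A} (+0)
site 3, node ELOV: E={A} ∩ LOV={A} → {A} (+0)
site 4, node LO: L={T} ∪ O={C} → {C,T} (+1)
site 4, node LOV: LO={C,T} ∪ V={G} → {C,G,T} (+1)
site 4, node ELOV: E={A} ∪ LOV={C,G,T} → {A,C,G,T} (+1)
per-site changes: [3, 2, 2, 1, 3]; total = 11

11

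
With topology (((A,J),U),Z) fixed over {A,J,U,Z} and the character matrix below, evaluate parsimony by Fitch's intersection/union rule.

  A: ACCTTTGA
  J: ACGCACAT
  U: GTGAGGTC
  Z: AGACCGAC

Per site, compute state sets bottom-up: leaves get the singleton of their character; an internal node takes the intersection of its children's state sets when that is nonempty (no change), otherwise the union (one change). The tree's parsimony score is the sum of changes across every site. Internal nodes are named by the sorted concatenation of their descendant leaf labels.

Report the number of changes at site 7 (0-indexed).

2

site 0, node AJ: A={A} ∩ J={A} → {A} (+0)
site 0, node AJU: AJ={A} ∪ U={G} → {A,G} (+1)
site 0, node AJUZ: AJU={A,G} ∩ Z={A} → {A} (+0)
site 1, node AJ: A={C} ∩ J={C} → {C} (+0)
site 1, node AJU: AJ={C} ∪ U={T} → {C,T} (+1)
site 1, node AJUZ: AJU={C,T} ∪ Z={G} → {C,G,T} (+1)
site 2, node AJ: A={C} ∪ J={G} → {C,G} (+1)
site 2, node AJU: AJ={C,G} ∩ U={G} → {G} (+0)
site 2, node AJUZ: AJU={G} ∪ Z={A} → {A,G} (+1)
site 3, node AJ: A={T} ∪ J={C} → {C,T} (+1)
site 3, node AJU: AJ={C,T} ∪ U={A} → {A,C,T} (+1)
site 3, node AJUZ: AJU={A,C,T} ∩ Z={C} → {C} (+0)
site 4, node AJ: A={T} ∪ J={A} → {A,T} (+1)
site 4, node AJU: AJ={A,T} ∪ U={G} → {A,G,T} (+1)
site 4, node AJUZ: AJU={A,G,T} ∪ Z={C} → {A,C,G,T} (+1)
site 5, node AJ: A={T} ∪ J={C} → {C,T} (+1)
site 5, node AJU: AJ={C,T} ∪ U={G} → {C,G,T} (+1)
site 5, node AJUZ: AJU={C,G,T} ∩ Z={G} → {G} (+0)
site 6, node AJ: A={G} ∪ J={A} → {A,G} (+1)
site 6, node AJU: AJ={A,G} ∪ U={T} → {A,G,T} (+1)
site 6, node AJUZ: AJU={A,G,T} ∩ Z={A} → {A} (+0)
site 7, node AJ: A={A} ∪ J={T} → {A,T} (+1)
site 7, node AJU: AJ={A,T} ∪ U={C} → {A,C,T} (+1)
site 7, node AJUZ: AJU={A,C,T} ∩ Z={C} → {C} (+0)
per-site changes: [1, 2, 2, 2, 3, 2, 2, 2]; total = 16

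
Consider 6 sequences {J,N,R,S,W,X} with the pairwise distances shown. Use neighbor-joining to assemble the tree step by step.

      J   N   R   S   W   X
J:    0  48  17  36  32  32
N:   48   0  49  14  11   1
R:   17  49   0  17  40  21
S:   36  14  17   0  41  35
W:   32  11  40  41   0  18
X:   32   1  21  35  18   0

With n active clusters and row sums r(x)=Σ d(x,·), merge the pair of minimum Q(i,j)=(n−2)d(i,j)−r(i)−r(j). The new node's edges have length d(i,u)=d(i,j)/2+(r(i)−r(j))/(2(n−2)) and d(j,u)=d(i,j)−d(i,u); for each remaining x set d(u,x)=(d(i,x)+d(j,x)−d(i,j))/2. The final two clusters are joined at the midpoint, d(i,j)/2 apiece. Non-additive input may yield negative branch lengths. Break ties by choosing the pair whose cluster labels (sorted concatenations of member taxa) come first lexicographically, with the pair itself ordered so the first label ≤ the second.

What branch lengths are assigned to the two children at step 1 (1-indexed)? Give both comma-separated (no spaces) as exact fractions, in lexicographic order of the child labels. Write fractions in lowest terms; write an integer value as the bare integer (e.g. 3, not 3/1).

89/8,47/8

1. join J+R (d=17, Q=-241) ⇒ JR; edges |J|=89/8, |R|=47/8
  updated: d(JR,N)=40, d(JR,S)=18, d(JR,W)=55/2, d(JR,X)=18
2. join JR+S (d=18, Q=-315/2) ⇒ JRS; edges |JR|=33/4, |S|=39/4
  updated: d(JRS,N)=18, d(JRS,W)=101/4, d(JRS,X)=35/2
3. join JRS+W (d=101/4, Q=-129/2) ⇒ JRSW; edges |JRS|=57/4, |W|=11
  updated: d(JRSW,N)=15/8, d(JRSW,X)=41/8
4. join JRSW+N (d=15/8, Q=-8) ⇒ JNRSW; edges |JRSW|=3, |N|=-9/8
  updated: d(JNRSW,X)=17/8
5. join JNRSW+X (d=17/8) ⇒ JNRSWX; edges |JNRSW|=17/16, |X|=17/16
final tree: (((((J:89/8,R:47/8):33/4,S:39/4):57/4,W:11):3,N:-9/8):17/16,X:17/16)
total length: 257/4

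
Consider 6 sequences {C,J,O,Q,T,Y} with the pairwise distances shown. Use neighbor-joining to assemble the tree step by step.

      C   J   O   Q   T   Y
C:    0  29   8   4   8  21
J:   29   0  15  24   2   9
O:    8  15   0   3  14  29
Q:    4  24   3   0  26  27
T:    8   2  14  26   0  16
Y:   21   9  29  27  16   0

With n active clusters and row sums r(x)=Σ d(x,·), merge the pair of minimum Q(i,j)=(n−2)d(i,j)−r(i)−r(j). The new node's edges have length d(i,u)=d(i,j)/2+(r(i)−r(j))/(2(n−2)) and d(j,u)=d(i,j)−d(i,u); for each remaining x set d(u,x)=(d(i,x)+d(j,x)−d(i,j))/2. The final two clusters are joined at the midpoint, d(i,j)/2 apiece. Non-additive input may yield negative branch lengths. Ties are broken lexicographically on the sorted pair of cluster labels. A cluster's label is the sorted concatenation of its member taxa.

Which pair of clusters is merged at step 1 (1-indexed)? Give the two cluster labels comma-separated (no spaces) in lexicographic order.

1. join J+Y (d=9, Q=-145) ⇒ JY; edges |J|=13/8, |Y|=59/8
  updated: d(C,JY)=41/2, d(JY,O)=35/2, d(JY,Q)=21, d(JY,T)=9/2
2. join JY+T (d=9/2, Q=-205/2) ⇒ JTY; edges |JY|=49/12, |T|=5/12
  updated: d(C,JTY)=12, d(JTY,O)=27/2, d(JTY,Q)=85/4
3. join C+JTY (d=12, Q=-187/4) ⇒ CJTY; edges |C|=5/16, |JTY|=187/16
  updated: d(CJTY,O)=19/4, d(CJTY,Q)=53/8
4. join CJTY+O (d=19/4, Q=-115/8) ⇒ CJOTY; edges |CJTY|=67/16, |O|=9/16
  updated: d(CJOTY,Q)=39/16
5. join CJOTY+Q (d=39/16) ⇒ CJOQTY; edges |CJOTY|=39/32, |Q|=39/32
final tree: (((C:5/16,((J:13/8,Y:59/8):49/12,T:5/12):187/16):67/16,O:9/16):39/32,Q:39/32)
total length: 523/16

J,Y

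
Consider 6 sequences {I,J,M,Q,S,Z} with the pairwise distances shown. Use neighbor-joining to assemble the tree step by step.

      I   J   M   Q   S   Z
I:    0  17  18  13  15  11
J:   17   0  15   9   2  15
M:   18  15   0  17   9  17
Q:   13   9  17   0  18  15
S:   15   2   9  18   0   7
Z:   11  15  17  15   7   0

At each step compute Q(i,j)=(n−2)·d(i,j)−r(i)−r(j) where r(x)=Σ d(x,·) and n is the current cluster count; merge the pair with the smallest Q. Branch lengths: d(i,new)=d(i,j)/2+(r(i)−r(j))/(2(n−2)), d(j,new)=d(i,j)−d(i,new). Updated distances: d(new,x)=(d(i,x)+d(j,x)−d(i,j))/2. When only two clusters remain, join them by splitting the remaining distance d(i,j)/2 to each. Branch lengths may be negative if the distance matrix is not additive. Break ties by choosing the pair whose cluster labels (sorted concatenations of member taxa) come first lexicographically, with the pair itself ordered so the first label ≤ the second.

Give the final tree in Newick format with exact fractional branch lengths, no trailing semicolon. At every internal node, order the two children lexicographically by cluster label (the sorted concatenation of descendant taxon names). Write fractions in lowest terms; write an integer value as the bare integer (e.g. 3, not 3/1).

(((I:23/4,Z:21/4):13/8,((J:15/8,S:1/8):37/12,M:95/12):19/8):55/16,Q:55/16)

step 1: merge (J,S) at d=2, Q=-101; branch lengths J→15/8, S→1/8; new cluster JS
  updated: d(I,JS)=15, d(JS,M)=11, d(JS,Q)=25/2, d(JS,Z)=10
step 2: merge (JS,M) at d=11, Q=-157/2; branch lengths JS→37/12, M→95/12; new cluster JMS
  updated: d(I,JMS)=11, d(JMS,Q)=37/4, d(JMS,Z)=8
step 3: merge (I,Z) at d=11, Q=-47; branch lengths I→23/4, Z→21/4; new cluster IZ
  updated: d(IZ,JMS)=4, d(IZ,Q)=17/2
step 4: merge (IZ,JMS) at d=4, Q=-87/4; branch lengths IZ→13/8, JMS→19/8; new cluster IJMSZ
  updated: d(IJMSZ,Q)=55/8
step 5: merge (IJMSZ,Q) at d=55/8; branch lengths IJMSZ→55/16, Q→55/16; new cluster IJMQSZ
final tree: (((I:23/4,Z:21/4):13/8,((J:15/8,S:1/8):37/12,M:95/12):19/8):55/16,Q:55/16)
total length: 279/8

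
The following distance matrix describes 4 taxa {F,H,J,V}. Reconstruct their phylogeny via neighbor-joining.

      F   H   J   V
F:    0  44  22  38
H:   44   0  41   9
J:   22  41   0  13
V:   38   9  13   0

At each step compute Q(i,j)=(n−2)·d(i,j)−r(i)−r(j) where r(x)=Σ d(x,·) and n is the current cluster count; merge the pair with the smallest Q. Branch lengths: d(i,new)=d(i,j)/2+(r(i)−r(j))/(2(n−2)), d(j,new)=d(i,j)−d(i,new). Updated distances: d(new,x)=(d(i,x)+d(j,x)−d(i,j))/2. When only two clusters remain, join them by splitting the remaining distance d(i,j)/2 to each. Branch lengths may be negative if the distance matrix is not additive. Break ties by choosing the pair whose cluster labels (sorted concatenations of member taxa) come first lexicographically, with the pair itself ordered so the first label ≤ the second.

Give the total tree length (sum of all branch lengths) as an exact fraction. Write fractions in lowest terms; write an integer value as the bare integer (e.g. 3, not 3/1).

99/2

step 1: merge (F,J) at d=22, Q=-136; branch lengths F→18, J→4; new cluster FJ
  updated: d(FJ,H)=63/2, d(FJ,V)=29/2
step 2: merge (FJ,H) at d=63/2, Q=-55; branch lengths FJ→37/2, H→13; new cluster FHJ
  updated: d(FHJ,V)=-4
step 3: merge (FHJ,V) at d=-4; branch lengths FHJ→-2, V→-2; new cluster FHJV
final tree: (((F:18,J:4):37/2,H:13):-2,V:-2)
total length: 99/2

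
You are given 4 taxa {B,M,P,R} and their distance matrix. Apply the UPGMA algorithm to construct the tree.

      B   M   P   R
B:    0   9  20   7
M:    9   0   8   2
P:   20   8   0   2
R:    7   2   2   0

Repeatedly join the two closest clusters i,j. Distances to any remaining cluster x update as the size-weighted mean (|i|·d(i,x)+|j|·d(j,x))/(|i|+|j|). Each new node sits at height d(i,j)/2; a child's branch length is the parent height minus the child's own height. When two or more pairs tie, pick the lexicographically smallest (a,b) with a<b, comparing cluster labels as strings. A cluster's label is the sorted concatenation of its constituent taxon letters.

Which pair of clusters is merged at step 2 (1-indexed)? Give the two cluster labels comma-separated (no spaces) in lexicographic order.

step 1: merge (M,R) at d=2; branch lengths M→1, R→1; new cluster MR
  updated: d(B,MR)=8, d(MR,P)=5
step 2: merge (MR,P) at d=5; branch lengths MR→3/2, P→5/2; new cluster MPR
  updated: d(B,MPR)=12
step 3: merge (B,MPR) at d=12; branch lengths B→6, MPR→7/2; new cluster BMPR
final tree: (B:6,((M:1,R:1):3/2,P:5/2):7/2)
total length: 31/2

MR,P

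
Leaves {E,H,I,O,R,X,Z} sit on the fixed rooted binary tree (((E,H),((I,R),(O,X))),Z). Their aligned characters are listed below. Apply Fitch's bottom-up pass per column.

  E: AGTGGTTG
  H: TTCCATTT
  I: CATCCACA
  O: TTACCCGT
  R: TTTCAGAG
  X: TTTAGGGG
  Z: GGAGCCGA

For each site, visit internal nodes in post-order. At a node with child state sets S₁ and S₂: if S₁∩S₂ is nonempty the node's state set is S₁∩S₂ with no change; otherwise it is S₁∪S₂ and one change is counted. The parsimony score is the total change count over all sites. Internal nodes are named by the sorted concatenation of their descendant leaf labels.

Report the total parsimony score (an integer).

27

site 0, node EH: E={A} ∪ H={T} → {A,T} (+1)
site 0, node IR: I={C} ∪ R={T} → {C,T} (+1)
site 0, node OX: O={T} ∩ X={T} → {T} (+0)
site 0, node IORX: IR={C,T} ∩ OX={T} → {T} (+0)
site 0, node EHIORX: EH={A,T} ∩ IORX={T} → {T} (+0)
site 0, node EHIORXZ: EHIORX={T} ∪ Z={G} → {G,T} (+1)
site 1, node EH: E={G} ∪ H={T} → {G,T} (+1)
site 1, node IR: I={A} ∪ R={T} → {A,T} (+1)
site 1, node OX: O={T} ∩ X={T} → {T} (+0)
site 1, node IORX: IR={A,T} ∩ OX={T} → {T} (+0)
site 1, node EHIORX: EH={G,T} ∩ IORX={T} → {T} (+0)
site 1, node EHIORXZ: EHIORX={T} ∪ Z={G} → {G,T} (+1)
site 2, node EH: E={T} ∪ H={C} → {C,T} (+1)
site 2, node IR: I={T} ∩ R={T} → {T} (+0)
site 2, node OX: O={A} ∪ X={T} → {A,T} (+1)
site 2, node IORX: IR={T} ∩ OX={A,T} → {T} (+0)
site 2, node EHIORX: EH={C,T} ∩ IORX={T} → {T} (+0)
site 2, node EHIORXZ: EHIORX={T} ∪ Z={A} → {A,T} (+1)
site 3, node EH: E={G} ∪ H={C} → {C,G} (+1)
site 3, node IR: I={C} ∩ R={C} → {C} (+0)
site 3, node OX: O={C} ∪ X={A} → {A,C} (+1)
site 3, node IORX: IR={C} ∩ OX={A,C} → {C} (+0)
site 3, node EHIORX: EH={C,G} ∩ IORX={C} → {C} (+0)
site 3, node EHIORXZ: EHIORX={C} ∪ Z={G} → {C,G} (+1)
site 4, node EH: E={G} ∪ H={A} → {A,G} (+1)
site 4, node IR: I={C} ∪ R={A} → {A,C} (+1)
site 4, node OX: O={C} ∪ X={G} → {C,G} (+1)
site 4, node IORX: IR={A,C} ∩ OX={C,G} → {C} (+0)
site 4, node EHIORX: EH={A,G} ∪ IORX={C} → {A,C,G} (+1)
site 4, node EHIORXZ: EHIORX={A,C,G} ∩ Z={C} → {C} (+0)
site 5, node EH: E={T} ∩ H={T} → {T} (+0)
site 5, node IR: I={A} ∪ R={G} → {A,G} (+1)
site 5, node OX: O={C} ∪ X={G} → {C,G} (+1)
site 5, node IORX: IR={A,G} ∩ OX={C,G} → {G} (+0)
site 5, node EHIORX: EH={T} ∪ IORX={G} → {G,T} (+1)
site 5, node EHIORXZ: EHIORX={G,T} ∪ Z={C} → {C,G,T} (+1)
site 6, node EH: E={T} ∩ H={T} → {T} (+0)
site 6, node IR: I={C} ∪ R={A} → {A,C} (+1)
site 6, node OX: O={G} ∩ X={G} → {G} (+0)
site 6, node IORX: IR={A,C} ∪ OX={G} → {A,C,G} (+1)
site 6, node EHIORX: EH={T} ∪ IORX={A,C,G} → {A,C,G,T} (+1)
site 6, node EHIORXZ: EHIORX={A,C,G,T} ∩ Z={G} → {G} (+0)
site 7, node EH: E={G} ∪ H={T} → {G,T} (+1)
site 7, node IR: I={A} ∪ R={G} → {A,G} (+1)
site 7, node OX: O={T} ∪ X={G} → {G,T} (+1)
site 7, node IORX: IR={A,G} ∩ OX={G,T} → {G} (+0)
site 7, node EHIORX: EH={G,T} ∩ IORX={G} → {G} (+0)
site 7, node EHIORXZ: EHIORX={G} ∪ Z={A} → {A,G} (+1)
per-site changes: [3, 3, 3, 3, 4, 4, 3, 4]; total = 27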